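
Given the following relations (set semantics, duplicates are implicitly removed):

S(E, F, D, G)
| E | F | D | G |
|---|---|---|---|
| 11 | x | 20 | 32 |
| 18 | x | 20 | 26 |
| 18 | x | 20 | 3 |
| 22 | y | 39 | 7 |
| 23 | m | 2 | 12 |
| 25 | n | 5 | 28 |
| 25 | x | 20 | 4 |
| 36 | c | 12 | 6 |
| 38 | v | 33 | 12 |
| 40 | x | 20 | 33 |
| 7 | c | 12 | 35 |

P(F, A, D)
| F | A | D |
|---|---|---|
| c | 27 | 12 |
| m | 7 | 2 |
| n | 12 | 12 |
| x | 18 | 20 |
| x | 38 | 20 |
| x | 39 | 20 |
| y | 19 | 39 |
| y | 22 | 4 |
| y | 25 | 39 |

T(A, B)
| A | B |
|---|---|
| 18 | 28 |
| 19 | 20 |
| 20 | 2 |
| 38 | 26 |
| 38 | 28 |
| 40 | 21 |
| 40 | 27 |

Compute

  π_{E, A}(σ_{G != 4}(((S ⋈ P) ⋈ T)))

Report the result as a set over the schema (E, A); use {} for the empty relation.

S ⋈ P (natural join on F, D): {(11, x, 20, 32, 18), (11, x, 20, 32, 38), (11, x, 20, 32, 39), (18, x, 20, 26, 18), (18, x, 20, 26, 38), (18, x, 20, 26, 39), (18, x, 20, 3, 18), (18, x, 20, 3, 38), (18, x, 20, 3, 39), (22, y, 39, 7, 19), (22, y, 39, 7, 25), (23, m, 2, 12, 7), (25, x, 20, 4, 18), (25, x, 20, 4, 38), (25, x, 20, 4, 39), (36, c, 12, 6, 27), (40, x, 20, 33, 18), (40, x, 20, 33, 38), (40, x, 20, 33, 39), (7, c, 12, 35, 27)}
(S ⋈ P) ⋈ T (natural join on A): {(11, x, 20, 32, 18, 28), (11, x, 20, 32, 38, 26), (11, x, 20, 32, 38, 28), (18, x, 20, 26, 18, 28), (18, x, 20, 26, 38, 26), (18, x, 20, 26, 38, 28), (18, x, 20, 3, 18, 28), (18, x, 20, 3, 38, 26), (18, x, 20, 3, 38, 28), (22, y, 39, 7, 19, 20), (25, x, 20, 4, 18, 28), (25, x, 20, 4, 38, 26), (25, x, 20, 4, 38, 28), (40, x, 20, 33, 18, 28), (40, x, 20, 33, 38, 26), (40, x, 20, 33, 38, 28)}
σ[G != 4]: keep tuples satisfying G != 4 → {(11, x, 20, 32, 18, 28), (11, x, 20, 32, 38, 26), (11, x, 20, 32, 38, 28), (18, x, 20, 26, 18, 28), (18, x, 20, 26, 38, 26), (18, x, 20, 26, 38, 28), (18, x, 20, 3, 18, 28), (18, x, 20, 3, 38, 26), (18, x, 20, 3, 38, 28), (22, y, 39, 7, 19, 20), (40, x, 20, 33, 18, 28), (40, x, 20, 33, 38, 26), (40, x, 20, 33, 38, 28)}
π[E, A]: project onto (E, A) (6 duplicate(s) eliminated) → {(11, 18), (11, 38), (18, 18), (18, 38), (22, 19), (40, 18), (40, 38)}

{(11, 18), (11, 38), (18, 18), (18, 38), (22, 19), (40, 18), (40, 38)}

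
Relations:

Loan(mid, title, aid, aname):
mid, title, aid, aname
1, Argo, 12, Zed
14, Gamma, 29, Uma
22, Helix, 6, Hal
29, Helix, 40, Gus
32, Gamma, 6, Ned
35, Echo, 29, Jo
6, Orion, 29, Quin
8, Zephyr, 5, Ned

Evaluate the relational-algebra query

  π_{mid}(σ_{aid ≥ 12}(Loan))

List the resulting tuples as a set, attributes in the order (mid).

{1, 14, 29, 35, 6}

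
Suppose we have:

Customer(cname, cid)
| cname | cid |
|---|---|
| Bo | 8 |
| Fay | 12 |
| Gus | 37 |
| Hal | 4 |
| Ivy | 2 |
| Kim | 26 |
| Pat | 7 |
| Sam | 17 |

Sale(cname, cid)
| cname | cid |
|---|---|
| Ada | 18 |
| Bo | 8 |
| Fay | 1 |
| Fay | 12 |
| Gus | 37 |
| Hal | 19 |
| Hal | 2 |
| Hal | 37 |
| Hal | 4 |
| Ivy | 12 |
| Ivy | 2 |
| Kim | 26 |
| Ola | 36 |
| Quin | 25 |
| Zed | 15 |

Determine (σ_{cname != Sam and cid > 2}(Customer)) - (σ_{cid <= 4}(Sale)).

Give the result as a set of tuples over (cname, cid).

{(Bo, 8), (Fay, 12), (Gus, 37), (Kim, 26), (Pat, 7)}

Selection cname != Sam and cid > 2: {(Bo, 8), (Fay, 12), (Gus, 37), (Hal, 4), (Kim, 26), (Pat, 7)}
Selection cid <= 4: {(Fay, 1), (Hal, 2), (Hal, 4), (Ivy, 2)}
Difference: {(Bo, 8), (Fay, 12), (Gus, 37), (Hal, 4), (Kim, 26), (Pat, 7)} with {(Fay, 1), (Hal, 2), (Hal, 4), (Ivy, 2)} → {(Bo, 8), (Fay, 12), (Gus, 37), (Kim, 26), (Pat, 7)}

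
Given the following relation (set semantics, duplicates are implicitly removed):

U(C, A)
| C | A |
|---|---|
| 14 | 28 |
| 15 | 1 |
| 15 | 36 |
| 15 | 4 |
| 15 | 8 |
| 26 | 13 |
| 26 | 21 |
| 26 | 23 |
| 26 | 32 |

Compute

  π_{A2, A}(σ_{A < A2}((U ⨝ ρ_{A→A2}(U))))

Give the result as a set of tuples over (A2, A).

ρ[A→A2]: schema becomes (C, A2); tuples unchanged.
U ⋈ ρ_{A→A2}(U) (natural join on C): {(14, 28, 28), (15, 1, 1), (15, 1, 36), (15, 1, 4), (15, 1, 8), (15, 36, 1), (15, 36, 36), (15, 36, 4), (15, 36, 8), (15, 4, 1), (15, 4, 36), (15, 4, 4), (15, 4, 8), (15, 8, 1), (15, 8, 36), (15, 8, 4), (15, 8, 8), (26, 13, 13), (26, 13, 21), (26, 13, 23), (26, 13, 32), (26, 21, 13), (26, 21, 21), (26, 21, 23), (26, 21, 32), (26, 23, 13), (26, 23, 21), (26, 23, 23), (26, 23, 32), (26, 32, 13), (26, 32, 21), (26, 32, 23), (26, 32, 32)}
σ[A < A2]: keep tuples satisfying A < A2 → {(15, 1, 36), (15, 1, 4), (15, 1, 8), (15, 4, 36), (15, 4, 8), (15, 8, 36), (26, 13, 21), (26, 13, 23), (26, 13, 32), (26, 21, 23), (26, 21, 32), (26, 23, 32)}
Keep only column(s) A2, A: {(21, 13), (23, 13), (23, 21), (32, 13), (32, 21), (32, 23), (36, 1), (36, 4), (36, 8), (4, 1), (8, 1), (8, 4)}

{(21, 13), (23, 13), (23, 21), (32, 13), (32, 21), (32, 23), (36, 1), (36, 4), (36, 8), (4, 1), (8, 1), (8, 4)}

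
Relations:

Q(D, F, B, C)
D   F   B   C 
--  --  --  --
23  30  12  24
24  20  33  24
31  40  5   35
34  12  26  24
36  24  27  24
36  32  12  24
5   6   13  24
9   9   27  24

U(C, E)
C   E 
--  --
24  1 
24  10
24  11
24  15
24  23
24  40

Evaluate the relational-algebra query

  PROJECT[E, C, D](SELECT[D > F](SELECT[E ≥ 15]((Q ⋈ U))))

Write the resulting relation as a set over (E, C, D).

Joining Q and U on C yields {(23, 30, 12, 24, 1), (23, 30, 12, 24, 10), (23, 30, 12, 24, 11), (23, 30, 12, 24, 15), (23, 30, 12, 24, 23), (23, 30, 12, 24, 40), (24, 20, 33, 24, 1), (24, 20, 33, 24, 10), (24, 20, 33, 24, 11), (24, 20, 33, 24, 15), (24, 20, 33, 24, 23), (24, 20, 33, 24, 40), (34, 12, 26, 24, 1), (34, 12, 26, 24, 10), (34, 12, 26, 24, 11), (34, 12, 26, 24, 15), (34, 12, 26, 24, 23), (34, 12, 26, 24, 40), (36, 24, 27, 24, 1), (36, 24, 27, 24, 10), (36, 24, 27, 24, 11), (36, 24, 27, 24, 15), (36, 24, 27, 24, 23), (36, 24, 27, 24, 40), (36, 32, 12, 24, 1), (36, 32, 12, 24, 10), (36, 32, 12, 24, 11), (36, 32, 12, 24, 15), (36, 32, 12, 24, 23), (36, 32, 12, 24, 40), (5, 6, 13, 24, 1), (5, 6, 13, 24, 10), (5, 6, 13, 24, 11), (5, 6, 13, 24, 15), (5, 6, 13, 24, 23), (5, 6, 13, 24, 40), (9, 9, 27, 24, 1), (9, 9, 27, 24, 10), (9, 9, 27, 24, 11), (9, 9, 27, 24, 15), (9, 9, 27, 24, 23), (9, 9, 27, 24, 40)}.
Apply σ_{E ≥ 15}; surviving tuples: {(23, 30, 12, 24, 15), (23, 30, 12, 24, 23), (23, 30, 12, 24, 40), (24, 20, 33, 24, 15), (24, 20, 33, 24, 23), (24, 20, 33, 24, 40), (34, 12, 26, 24, 15), (34, 12, 26, 24, 23), (34, 12, 26, 24, 40), (36, 24, 27, 24, 15), (36, 24, 27, 24, 23), (36, 24, 27, 24, 40), (36, 32, 12, 24, 15), (36, 32, 12, 24, 23), (36, 32, 12, 24, 40), (5, 6, 13, 24, 15), (5, 6, 13, 24, 23), (5, 6, 13, 24, 40), (9, 9, 27, 24, 15), (9, 9, 27, 24, 23), (9, 9, 27, 24, 40)}
Apply σ_{D > F}; surviving tuples: {(24, 20, 33, 24, 15), (24, 20, 33, 24, 23), (24, 20, 33, 24, 40), (34, 12, 26, 24, 15), (34, 12, 26, 24, 23), (34, 12, 26, 24, 40), (36, 24, 27, 24, 15), (36, 24, 27, 24, 23), (36, 24, 27, 24, 40), (36, 32, 12, 24, 15), (36, 32, 12, 24, 23), (36, 32, 12, 24, 40)}
Projecting to E, C, D (3 duplicate(s) eliminated): {(15, 24, 24), (15, 24, 34), (15, 24, 36), (23, 24, 24), (23, 24, 34), (23, 24, 36), (40, 24, 24), (40, 24, 34), (40, 24, 36)}

{(15, 24, 24), (15, 24, 34), (15, 24, 36), (23, 24, 24), (23, 24, 34), (23, 24, 36), (40, 24, 24), (40, 24, 34), (40, 24, 36)}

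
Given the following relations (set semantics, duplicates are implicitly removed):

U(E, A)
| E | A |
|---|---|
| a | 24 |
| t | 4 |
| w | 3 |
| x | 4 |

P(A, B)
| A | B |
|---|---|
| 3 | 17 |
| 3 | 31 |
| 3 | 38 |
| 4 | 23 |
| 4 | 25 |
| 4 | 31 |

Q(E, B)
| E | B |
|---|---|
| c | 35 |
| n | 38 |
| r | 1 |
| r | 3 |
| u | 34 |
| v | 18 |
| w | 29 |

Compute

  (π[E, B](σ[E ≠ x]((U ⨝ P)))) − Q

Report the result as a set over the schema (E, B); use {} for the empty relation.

U ⋈ P (natural join on A): {(t, 4, 23), (t, 4, 25), (t, 4, 31), (w, 3, 17), (w, 3, 31), (w, 3, 38), (x, 4, 23), (x, 4, 25), (x, 4, 31)}
σ[E ≠ x]: keep tuples satisfying E ≠ x → {(t, 4, 23), (t, 4, 25), (t, 4, 31), (w, 3, 17), (w, 3, 31), (w, 3, 38)}
Projecting to E, B: {(t, 23), (t, 25), (t, 31), (w, 17), (w, 31), (w, 38)}
Set difference of the two operands is {(t, 23), (t, 25), (t, 31), (w, 17), (w, 31), (w, 38)}.

{(t, 23), (t, 25), (t, 31), (w, 17), (w, 31), (w, 38)}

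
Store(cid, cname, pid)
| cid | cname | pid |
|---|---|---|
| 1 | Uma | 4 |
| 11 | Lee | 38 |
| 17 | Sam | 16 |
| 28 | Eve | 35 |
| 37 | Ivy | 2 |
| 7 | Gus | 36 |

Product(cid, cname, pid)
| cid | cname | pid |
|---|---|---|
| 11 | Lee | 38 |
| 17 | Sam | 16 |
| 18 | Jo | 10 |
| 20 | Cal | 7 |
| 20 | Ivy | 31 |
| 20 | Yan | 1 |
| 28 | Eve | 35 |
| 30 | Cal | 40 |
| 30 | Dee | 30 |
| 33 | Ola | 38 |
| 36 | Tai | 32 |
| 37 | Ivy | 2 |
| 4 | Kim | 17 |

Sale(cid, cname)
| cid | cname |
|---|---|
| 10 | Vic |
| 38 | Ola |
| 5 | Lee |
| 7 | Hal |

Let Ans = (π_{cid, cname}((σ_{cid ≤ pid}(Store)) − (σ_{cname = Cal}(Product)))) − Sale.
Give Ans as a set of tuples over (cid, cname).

{(1, Uma), (11, Lee), (28, Eve), (7, Gus)}

Filtering on cid ≤ pid leaves {(1, Uma, 4), (11, Lee, 38), (28, Eve, 35), (7, Gus, 36)}.
Filtering on cname = Cal leaves {(20, Cal, 7), (30, Cal, 40)}.
Taking the difference: {(1, Uma, 4), (11, Lee, 38), (28, Eve, 35), (7, Gus, 36)}
Keep only column(s) cid, cname: {(1, Uma), (11, Lee), (28, Eve), (7, Gus)}
Taking the difference: {(1, Uma), (11, Lee), (28, Eve), (7, Gus)}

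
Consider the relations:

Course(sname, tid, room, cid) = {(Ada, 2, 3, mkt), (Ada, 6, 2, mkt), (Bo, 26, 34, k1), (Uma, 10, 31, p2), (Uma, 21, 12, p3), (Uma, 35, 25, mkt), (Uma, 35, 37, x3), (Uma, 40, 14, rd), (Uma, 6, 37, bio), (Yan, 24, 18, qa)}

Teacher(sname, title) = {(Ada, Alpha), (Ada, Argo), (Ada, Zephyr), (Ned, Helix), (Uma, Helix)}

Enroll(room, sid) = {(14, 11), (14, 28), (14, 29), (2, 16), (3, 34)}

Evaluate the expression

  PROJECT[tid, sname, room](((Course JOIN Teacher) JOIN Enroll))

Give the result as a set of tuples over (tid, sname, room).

{(2, Ada, 3), (40, Uma, 14), (6, Ada, 2)}

Natural join on sname: {(Ada, 2, 3, mkt, Alpha), (Ada, 2, 3, mkt, Argo), (Ada, 2, 3, mkt, Zephyr), (Ada, 6, 2, mkt, Alpha), (Ada, 6, 2, mkt, Argo), (Ada, 6, 2, mkt, Zephyr), (Uma, 10, 31, p2, Helix), (Uma, 21, 12, p3, Helix), (Uma, 35, 25, mkt, Helix), (Uma, 35, 37, x3, Helix), (Uma, 40, 14, rd, Helix), (Uma, 6, 37, bio, Helix)}
Natural join on room: {(Ada, 2, 3, mkt, Alpha, 34), (Ada, 2, 3, mkt, Argo, 34), (Ada, 2, 3, mkt, Zephyr, 34), (Ada, 6, 2, mkt, Alpha, 16), (Ada, 6, 2, mkt, Argo, 16), (Ada, 6, 2, mkt, Zephyr, 16), (Uma, 40, 14, rd, Helix, 11), (Uma, 40, 14, rd, Helix, 28), (Uma, 40, 14, rd, Helix, 29)}
π_{tid, sname, room} gives {(2, Ada, 3), (40, Uma, 14), (6, Ada, 2)} (6 duplicate(s) eliminated).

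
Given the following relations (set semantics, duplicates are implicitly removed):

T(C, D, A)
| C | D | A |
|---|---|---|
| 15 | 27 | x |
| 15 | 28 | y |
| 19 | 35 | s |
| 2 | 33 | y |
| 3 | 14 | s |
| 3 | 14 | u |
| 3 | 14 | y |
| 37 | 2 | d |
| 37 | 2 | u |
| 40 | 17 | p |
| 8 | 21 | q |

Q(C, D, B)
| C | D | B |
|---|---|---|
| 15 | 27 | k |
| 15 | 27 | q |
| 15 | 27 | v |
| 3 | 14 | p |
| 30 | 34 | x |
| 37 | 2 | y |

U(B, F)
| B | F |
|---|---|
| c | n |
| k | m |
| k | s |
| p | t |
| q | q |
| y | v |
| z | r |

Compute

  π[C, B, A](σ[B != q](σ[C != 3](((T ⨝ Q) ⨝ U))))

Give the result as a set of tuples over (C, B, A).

{(15, k, x), (37, y, d), (37, y, u)}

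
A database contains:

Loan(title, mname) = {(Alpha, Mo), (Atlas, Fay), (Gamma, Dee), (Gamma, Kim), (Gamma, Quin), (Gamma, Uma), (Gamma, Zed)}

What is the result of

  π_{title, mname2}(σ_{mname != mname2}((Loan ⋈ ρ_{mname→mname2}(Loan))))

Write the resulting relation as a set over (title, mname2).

ρ[mname→mname2]: schema becomes (title, mname2); tuples unchanged.
Loan ⋈ ρ_{mname→mname2}(Loan) (natural join on title): {(Alpha, Mo, Mo), (Atlas, Fay, Fay), (Gamma, Dee, Dee), (Gamma, Dee, Kim), (Gamma, Dee, Quin), (Gamma, Dee, Uma), (Gamma, Dee, Zed), (Gamma, Kim, Dee), (Gamma, Kim, Kim), (Gamma, Kim, Quin), (Gamma, Kim, Uma), (Gamma, Kim, Zed), (Gamma, Quin, Dee), (Gamma, Quin, Kim), (Gamma, Quin, Quin), (Gamma, Quin, Uma), (Gamma, Quin, Zed), (Gamma, Uma, Dee), (Gamma, Uma, Kim), (Gamma, Uma, Quin), (Gamma, Uma, Uma), (Gamma, Uma, Zed), (Gamma, Zed, Dee), (Gamma, Zed, Kim), (Gamma, Zed, Quin), (Gamma, Zed, Uma), (Gamma, Zed, Zed)}
Filtering on mname != mname2 leaves {(Gamma, Dee, Kim), (Gamma, Dee, Quin), (Gamma, Dee, Uma), (Gamma, Dee, Zed), (Gamma, Kim, Dee), (Gamma, Kim, Quin), (Gamma, Kim, Uma), (Gamma, Kim, Zed), (Gamma, Quin, Dee), (Gamma, Quin, Kim), (Gamma, Quin, Uma), (Gamma, Quin, Zed), (Gamma, Uma, Dee), (Gamma, Uma, Kim), (Gamma, Uma, Quin), (Gamma, Uma, Zed), (Gamma, Zed, Dee), (Gamma, Zed, Kim), (Gamma, Zed, Quin), (Gamma, Zed, Uma)}.
π[title, mname2]: project onto (title, mname2) (15 duplicate(s) eliminated) → {(Gamma, Dee), (Gamma, Kim), (Gamma, Quin), (Gamma, Uma), (Gamma, Zed)}

{(Gamma, Dee), (Gamma, Kim), (Gamma, Quin), (Gamma, Uma), (Gamma, Zed)}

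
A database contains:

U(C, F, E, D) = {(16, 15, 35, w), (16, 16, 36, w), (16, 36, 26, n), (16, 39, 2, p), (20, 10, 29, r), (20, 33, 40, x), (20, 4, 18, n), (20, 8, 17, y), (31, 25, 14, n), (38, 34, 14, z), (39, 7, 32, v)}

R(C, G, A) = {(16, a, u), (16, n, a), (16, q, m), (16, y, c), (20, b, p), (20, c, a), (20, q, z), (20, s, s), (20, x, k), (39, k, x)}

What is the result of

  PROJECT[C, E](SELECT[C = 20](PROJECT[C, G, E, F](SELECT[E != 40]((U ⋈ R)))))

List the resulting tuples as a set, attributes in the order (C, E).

Joining U and R on C yields {(16, 15, 35, w, a, u), (16, 15, 35, w, n, a), (16, 15, 35, w, q, m), (16, 15, 35, w, y, c), (16, 16, 36, w, a, u), (16, 16, 36, w, n, a), (16, 16, 36, w, q, m), (16, 16, 36, w, y, c), (16, 36, 26, n, a, u), (16, 36, 26, n, n, a), (16, 36, 26, n, q, m), (16, 36, 26, n, y, c), (16, 39, 2, p, a, u), (16, 39, 2, p, n, a), (16, 39, 2, p, q, m), (16, 39, 2, p, y, c), (20, 10, 29, r, b, p), (20, 10, 29, r, c, a), (20, 10, 29, r, q, z), (20, 10, 29, r, s, s), (20, 10, 29, r, x, k), (20, 33, 40, x, b, p), (20, 33, 40, x, c, a), (20, 33, 40, x, q, z), (20, 33, 40, x, s, s), (20, 33, 40, x, x, k), (20, 4, 18, n, b, p), (20, 4, 18, n, c, a), (20, 4, 18, n, q, z), (20, 4, 18, n, s, s), (20, 4, 18, n, x, k), (20, 8, 17, y, b, p), (20, 8, 17, y, c, a), (20, 8, 17, y, q, z), (20, 8, 17, y, s, s), (20, 8, 17, y, x, k), (39, 7, 32, v, k, x)}.
σ[E != 40]: keep tuples satisfying E != 40 → {(16, 15, 35, w, a, u), (16, 15, 35, w, n, a), (16, 15, 35, w, q, m), (16, 15, 35, w, y, c), (16, 16, 36, w, a, u), (16, 16, 36, w, n, a), (16, 16, 36, w, q, m), (16, 16, 36, w, y, c), (16, 36, 26, n, a, u), (16, 36, 26, n, n, a), (16, 36, 26, n, q, m), (16, 36, 26, n, y, c), (16, 39, 2, p, a, u), (16, 39, 2, p, n, a), (16, 39, 2, p, q, m), (16, 39, 2, p, y, c), (20, 10, 29, r, b, p), (20, 10, 29, r, c, a), (20, 10, 29, r, q, z), (20, 10, 29, r, s, s), (20, 10, 29, r, x, k), (20, 4, 18, n, b, p), (20, 4, 18, n, c, a), (20, 4, 18, n, q, z), (20, 4, 18, n, s, s), (20, 4, 18, n, x, k), (20, 8, 17, y, b, p), (20, 8, 17, y, c, a), (20, 8, 17, y, q, z), (20, 8, 17, y, s, s), (20, 8, 17, y, x, k), (39, 7, 32, v, k, x)}
π_{C, G, E, F} gives {(16, a, 2, 39), (16, a, 26, 36), (16, a, 35, 15), (16, a, 36, 16), (16, n, 2, 39), (16, n, 26, 36), (16, n, 35, 15), (16, n, 36, 16), (16, q, 2, 39), (16, q, 26, 36), (16, q, 35, 15), (16, q, 36, 16), (16, y, 2, 39), (16, y, 26, 36), (16, y, 35, 15), (16, y, 36, 16), (20, b, 17, 8), (20, b, 18, 4), (20, b, 29, 10), (20, c, 17, 8), (20, c, 18, 4), (20, c, 29, 10), (20, q, 17, 8), (20, q, 18, 4), (20, q, 29, 10), (20, s, 17, 8), (20, s, 18, 4), (20, s, 29, 10), (20, x, 17, 8), (20, x, 18, 4), (20, x, 29, 10), (39, k, 32, 7)}.
σ[C = 20]: keep tuples satisfying C = 20 → {(20, b, 17, 8), (20, b, 18, 4), (20, b, 29, 10), (20, c, 17, 8), (20, c, 18, 4), (20, c, 29, 10), (20, q, 17, 8), (20, q, 18, 4), (20, q, 29, 10), (20, s, 17, 8), (20, s, 18, 4), (20, s, 29, 10), (20, x, 17, 8), (20, x, 18, 4), (20, x, 29, 10)}
π_{C, E} gives {(20, 17), (20, 18), (20, 29)} (12 duplicate(s) eliminated).

{(20, 17), (20, 18), (20, 29)}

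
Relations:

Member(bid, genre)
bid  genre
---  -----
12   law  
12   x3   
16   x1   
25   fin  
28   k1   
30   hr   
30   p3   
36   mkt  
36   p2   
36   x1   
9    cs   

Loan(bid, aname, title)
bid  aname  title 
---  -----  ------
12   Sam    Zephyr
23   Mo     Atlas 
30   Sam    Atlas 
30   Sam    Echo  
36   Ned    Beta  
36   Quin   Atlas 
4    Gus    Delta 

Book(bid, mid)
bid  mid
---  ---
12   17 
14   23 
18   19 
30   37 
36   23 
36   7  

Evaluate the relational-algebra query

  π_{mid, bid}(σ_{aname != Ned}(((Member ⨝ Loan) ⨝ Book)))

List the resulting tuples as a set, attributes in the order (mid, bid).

Joining Member and Loan on bid yields {(12, law, Sam, Zephyr), (12, x3, Sam, Zephyr), (30, hr, Sam, Atlas), (30, hr, Sam, Echo), (30, p3, Sam, Atlas), (30, p3, Sam, Echo), (36, mkt, Ned, Beta), (36, mkt, Quin, Atlas), (36, p2, Ned, Beta), (36, p2, Quin, Atlas), (36, x1, Ned, Beta), (36, x1, Quin, Atlas)}.
Joining (Member ⨝ Loan) and Book on bid yields {(12, law, Sam, Zephyr, 17), (12, x3, Sam, Zephyr, 17), (30, hr, Sam, Atlas, 37), (30, hr, Sam, Echo, 37), (30, p3, Sam, Atlas, 37), (30, p3, Sam, Echo, 37), (36, mkt, Ned, Beta, 23), (36, mkt, Ned, Beta, 7), (36, mkt, Quin, Atlas, 23), (36, mkt, Quin, Atlas, 7), (36, p2, Ned, Beta, 23), (36, p2, Ned, Beta, 7), (36, p2, Quin, Atlas, 23), (36, p2, Quin, Atlas, 7), (36, x1, Ned, Beta, 23), (36, x1, Ned, Beta, 7), (36, x1, Quin, Atlas, 23), (36, x1, Quin, Atlas, 7)}.
σ[aname != Ned]: keep tuples satisfying aname != Ned → {(12, law, Sam, Zephyr, 17), (12, x3, Sam, Zephyr, 17), (30, hr, Sam, Atlas, 37), (30, hr, Sam, Echo, 37), (30, p3, Sam, Atlas, 37), (30, p3, Sam, Echo, 37), (36, mkt, Quin, Atlas, 23), (36, mkt, Quin, Atlas, 7), (36, p2, Quin, Atlas, 23), (36, p2, Quin, Atlas, 7), (36, x1, Quin, Atlas, 23), (36, x1, Quin, Atlas, 7)}
Projecting to mid, bid (8 duplicate(s) eliminated): {(17, 12), (23, 36), (37, 30), (7, 36)}

{(17, 12), (23, 36), (37, 30), (7, 36)}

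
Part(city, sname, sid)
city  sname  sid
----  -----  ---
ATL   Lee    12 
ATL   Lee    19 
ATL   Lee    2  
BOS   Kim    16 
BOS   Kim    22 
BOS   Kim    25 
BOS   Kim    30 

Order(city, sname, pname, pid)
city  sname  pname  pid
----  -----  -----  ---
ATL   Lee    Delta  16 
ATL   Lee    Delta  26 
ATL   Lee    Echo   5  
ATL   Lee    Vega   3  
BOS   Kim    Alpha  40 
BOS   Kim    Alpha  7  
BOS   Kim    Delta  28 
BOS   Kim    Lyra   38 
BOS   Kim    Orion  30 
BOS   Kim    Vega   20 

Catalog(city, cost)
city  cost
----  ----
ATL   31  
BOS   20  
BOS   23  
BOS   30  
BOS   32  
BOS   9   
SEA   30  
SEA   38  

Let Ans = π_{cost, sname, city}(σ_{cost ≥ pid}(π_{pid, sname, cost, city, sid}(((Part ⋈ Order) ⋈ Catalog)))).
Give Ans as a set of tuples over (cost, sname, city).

{(20, Kim, BOS), (23, Kim, BOS), (30, Kim, BOS), (31, Lee, ATL), (32, Kim, BOS), (9, Kim, BOS)}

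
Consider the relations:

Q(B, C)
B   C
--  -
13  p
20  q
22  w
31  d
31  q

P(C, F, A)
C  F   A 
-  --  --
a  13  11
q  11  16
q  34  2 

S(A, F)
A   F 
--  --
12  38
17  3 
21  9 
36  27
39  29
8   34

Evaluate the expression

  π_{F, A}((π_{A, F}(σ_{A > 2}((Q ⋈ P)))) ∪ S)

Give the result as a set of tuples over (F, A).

{(11, 16), (27, 36), (29, 39), (3, 17), (34, 8), (38, 12), (9, 21)}

Q ⋈ P (natural join on C): {(20, q, 11, 16), (20, q, 34, 2), (31, q, 11, 16), (31, q, 34, 2)}
Selection A > 2: {(20, q, 11, 16), (31, q, 11, 16)}
Projecting to A, F (1 duplicate(s) eliminated): {(16, 11)}
Union: {(16, 11)} with {(12, 38), (17, 3), (21, 9), (36, 27), (39, 29), (8, 34)} → {(12, 38), (16, 11), (17, 3), (21, 9), (36, 27), (39, 29), (8, 34)}
Projecting to F, A: {(11, 16), (27, 36), (29, 39), (3, 17), (34, 8), (38, 12), (9, 21)}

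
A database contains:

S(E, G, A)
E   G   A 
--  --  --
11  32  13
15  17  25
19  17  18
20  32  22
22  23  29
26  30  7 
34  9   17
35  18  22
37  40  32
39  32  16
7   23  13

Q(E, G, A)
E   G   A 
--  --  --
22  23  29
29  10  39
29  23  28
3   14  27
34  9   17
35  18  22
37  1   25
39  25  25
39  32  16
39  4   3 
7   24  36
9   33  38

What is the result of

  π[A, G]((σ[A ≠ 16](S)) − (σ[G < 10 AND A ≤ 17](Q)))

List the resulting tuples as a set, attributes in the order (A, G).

{(13, 23), (13, 32), (18, 17), (22, 18), (22, 32), (25, 17), (29, 23), (32, 40), (7, 30)}

σ[A ≠ 16]: keep tuples satisfying A ≠ 16 → {(11, 32, 13), (15, 17, 25), (19, 17, 18), (20, 32, 22), (22, 23, 29), (26, 30, 7), (34, 9, 17), (35, 18, 22), (37, 40, 32), (7, 23, 13)}
σ[G < 10 AND A ≤ 17]: keep tuples satisfying G < 10 AND A ≤ 17 → {(34, 9, 17), (39, 4, 3)}
Set difference of the two operands is {(11, 32, 13), (15, 17, 25), (19, 17, 18), (20, 32, 22), (22, 23, 29), (26, 30, 7), (35, 18, 22), (37, 40, 32), (7, 23, 13)}.
Keep only column(s) A, G: {(13, 23), (13, 32), (18, 17), (22, 18), (22, 32), (25, 17), (29, 23), (32, 40), (7, 30)}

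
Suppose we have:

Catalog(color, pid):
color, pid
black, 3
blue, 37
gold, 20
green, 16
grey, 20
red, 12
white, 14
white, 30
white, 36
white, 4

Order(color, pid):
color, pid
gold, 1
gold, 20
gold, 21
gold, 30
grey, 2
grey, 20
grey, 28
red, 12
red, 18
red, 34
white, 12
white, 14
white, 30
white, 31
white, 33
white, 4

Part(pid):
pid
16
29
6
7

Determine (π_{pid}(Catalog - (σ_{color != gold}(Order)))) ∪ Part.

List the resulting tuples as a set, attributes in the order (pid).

{16, 20, 29, 3, 36, 37, 6, 7}

Filtering on color != gold leaves {(grey, 2), (grey, 20), (grey, 28), (red, 12), (red, 18), (red, 34), (white, 12), (white, 14), (white, 30), (white, 31), (white, 33), (white, 4)}.
Set difference of the two operands is {(black, 3), (blue, 37), (gold, 20), (green, 16), (white, 36)}.
π_{pid} gives {16, 20, 3, 36, 37}.
Set union of the two operands is {16, 20, 29, 3, 36, 37, 6, 7}.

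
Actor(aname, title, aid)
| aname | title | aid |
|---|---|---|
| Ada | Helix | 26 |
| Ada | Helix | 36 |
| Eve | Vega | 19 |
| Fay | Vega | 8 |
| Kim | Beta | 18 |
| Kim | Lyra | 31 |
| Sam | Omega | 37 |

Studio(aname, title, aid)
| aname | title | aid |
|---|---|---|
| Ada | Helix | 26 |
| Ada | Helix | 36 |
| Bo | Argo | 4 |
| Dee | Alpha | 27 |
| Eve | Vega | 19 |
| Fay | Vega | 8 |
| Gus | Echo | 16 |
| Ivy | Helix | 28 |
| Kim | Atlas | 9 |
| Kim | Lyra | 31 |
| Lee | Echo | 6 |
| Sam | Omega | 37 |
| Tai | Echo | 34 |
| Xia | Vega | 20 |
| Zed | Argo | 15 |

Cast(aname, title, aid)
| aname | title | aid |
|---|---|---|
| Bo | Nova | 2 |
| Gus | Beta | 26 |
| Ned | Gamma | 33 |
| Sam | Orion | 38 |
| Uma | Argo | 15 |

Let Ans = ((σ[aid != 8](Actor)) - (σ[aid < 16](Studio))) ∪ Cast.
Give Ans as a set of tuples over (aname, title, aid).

{(Ada, Helix, 26), (Ada, Helix, 36), (Bo, Nova, 2), (Eve, Vega, 19), (Gus, Beta, 26), (Kim, Beta, 18), (Kim, Lyra, 31), (Ned, Gamma, 33), (Sam, Omega, 37), (Sam, Orion, 38), (Uma, Argo, 15)}

Selection aid != 8: {(Ada, Helix, 26), (Ada, Helix, 36), (Eve, Vega, 19), (Kim, Beta, 18), (Kim, Lyra, 31), (Sam, Omega, 37)}
Selection aid < 16: {(Bo, Argo, 4), (Fay, Vega, 8), (Kim, Atlas, 9), (Lee, Echo, 6), (Zed, Argo, 15)}
Difference: {(Ada, Helix, 26), (Ada, Helix, 36), (Eve, Vega, 19), (Kim, Beta, 18), (Kim, Lyra, 31), (Sam, Omega, 37)} with {(Bo, Argo, 4), (Fay, Vega, 8), (Kim, Atlas, 9), (Lee, Echo, 6), (Zed, Argo, 15)} → {(Ada, Helix, 26), (Ada, Helix, 36), (Eve, Vega, 19), (Kim, Beta, 18), (Kim, Lyra, 31), (Sam, Omega, 37)}
Union: {(Ada, Helix, 26), (Ada, Helix, 36), (Eve, Vega, 19), (Kim, Beta, 18), (Kim, Lyra, 31), (Sam, Omega, 37)} with {(Bo, Nova, 2), (Gus, Beta, 26), (Ned, Gamma, 33), (Sam, Orion, 38), (Uma, Argo, 15)} → {(Ada, Helix, 26), (Ada, Helix, 36), (Bo, Nova, 2), (Eve, Vega, 19), (Gus, Beta, 26), (Kim, Beta, 18), (Kim, Lyra, 31), (Ned, Gamma, 33), (Sam, Omega, 37), (Sam, Orion, 38), (Uma, Argo, 15)}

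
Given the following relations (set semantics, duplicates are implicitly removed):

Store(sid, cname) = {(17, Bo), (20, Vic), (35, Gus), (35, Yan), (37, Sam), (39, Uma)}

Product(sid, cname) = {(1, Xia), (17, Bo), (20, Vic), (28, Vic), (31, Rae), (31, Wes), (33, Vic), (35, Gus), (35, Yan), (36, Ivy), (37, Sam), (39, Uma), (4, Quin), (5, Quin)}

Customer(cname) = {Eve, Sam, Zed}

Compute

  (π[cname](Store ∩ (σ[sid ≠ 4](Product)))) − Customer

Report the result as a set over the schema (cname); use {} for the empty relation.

Selection sid ≠ 4: {(1, Xia), (17, Bo), (20, Vic), (28, Vic), (31, Rae), (31, Wes), (33, Vic), (35, Gus), (35, Yan), (36, Ivy), (37, Sam), (39, Uma), (5, Quin)}
Intersection: {(17, Bo), (20, Vic), (35, Gus), (35, Yan), (37, Sam), (39, Uma)} with {(1, Xia), (17, Bo), (20, Vic), (28, Vic), (31, Rae), (31, Wes), (33, Vic), (35, Gus), (35, Yan), (36, Ivy), (37, Sam), (39, Uma), (5, Quin)} → {(17, Bo), (20, Vic), (35, Gus), (35, Yan), (37, Sam), (39, Uma)}
Keep only column(s) cname: {Bo, Gus, Sam, Uma, Vic, Yan}
Difference: {Bo, Gus, Sam, Uma, Vic, Yan} with {Eve, Sam, Zed} → {Bo, Gus, Uma, Vic, Yan}

{Bo, Gus, Uma, Vic, Yan}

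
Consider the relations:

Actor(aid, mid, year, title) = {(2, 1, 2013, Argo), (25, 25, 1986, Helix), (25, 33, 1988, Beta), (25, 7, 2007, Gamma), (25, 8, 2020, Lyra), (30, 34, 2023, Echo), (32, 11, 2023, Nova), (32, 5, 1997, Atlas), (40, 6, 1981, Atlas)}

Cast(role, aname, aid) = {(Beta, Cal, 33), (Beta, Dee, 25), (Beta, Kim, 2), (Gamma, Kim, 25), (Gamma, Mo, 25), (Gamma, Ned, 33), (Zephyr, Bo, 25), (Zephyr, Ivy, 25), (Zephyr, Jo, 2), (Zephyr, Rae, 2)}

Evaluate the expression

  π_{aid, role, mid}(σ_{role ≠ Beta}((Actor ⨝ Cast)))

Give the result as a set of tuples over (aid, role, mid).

{(2, Zephyr, 1), (25, Gamma, 25), (25, Gamma, 33), (25, Gamma, 7), (25, Gamma, 8), (25, Zephyr, 25), (25, Zephyr, 33), (25, Zephyr, 7), (25, Zephyr, 8)}

Joining Actor and Cast on aid yields {(2, 1, 2013, Argo, Beta, Kim), (2, 1, 2013, Argo, Zephyr, Jo), (2, 1, 2013, Argo, Zephyr, Rae), (25, 25, 1986, Helix, Beta, Dee), (25, 25, 1986, Helix, Gamma, Kim), (25, 25, 1986, Helix, Gamma, Mo), (25, 25, 1986, Helix, Zephyr, Bo), (25, 25, 1986, Helix, Zephyr, Ivy), (25, 33, 1988, Beta, Beta, Dee), (25, 33, 1988, Beta, Gamma, Kim), (25, 33, 1988, Beta, Gamma, Mo), (25, 33, 1988, Beta, Zephyr, Bo), (25, 33, 1988, Beta, Zephyr, Ivy), (25, 7, 2007, Gamma, Beta, Dee), (25, 7, 2007, Gamma, Gamma, Kim), (25, 7, 2007, Gamma, Gamma, Mo), (25, 7, 2007, Gamma, Zephyr, Bo), (25, 7, 2007, Gamma, Zephyr, Ivy), (25, 8, 2020, Lyra, Beta, Dee), (25, 8, 2020, Lyra, Gamma, Kim), (25, 8, 2020, Lyra, Gamma, Mo), (25, 8, 2020, Lyra, Zephyr, Bo), (25, 8, 2020, Lyra, Zephyr, Ivy)}.
Filtering on role ≠ Beta leaves {(2, 1, 2013, Argo, Zephyr, Jo), (2, 1, 2013, Argo, Zephyr, Rae), (25, 25, 1986, Helix, Gamma, Kim), (25, 25, 1986, Helix, Gamma, Mo), (25, 25, 1986, Helix, Zephyr, Bo), (25, 25, 1986, Helix, Zephyr, Ivy), (25, 33, 1988, Beta, Gamma, Kim), (25, 33, 1988, Beta, Gamma, Mo), (25, 33, 1988, Beta, Zephyr, Bo), (25, 33, 1988, Beta, Zephyr, Ivy), (25, 7, 2007, Gamma, Gamma, Kim), (25, 7, 2007, Gamma, Gamma, Mo), (25, 7, 2007, Gamma, Zephyr, Bo), (25, 7, 2007, Gamma, Zephyr, Ivy), (25, 8, 2020, Lyra, Gamma, Kim), (25, 8, 2020, Lyra, Gamma, Mo), (25, 8, 2020, Lyra, Zephyr, Bo), (25, 8, 2020, Lyra, Zephyr, Ivy)}.
Projecting to aid, role, mid (9 duplicate(s) eliminated): {(2, Zephyr, 1), (25, Gamma, 25), (25, Gamma, 33), (25, Gamma, 7), (25, Gamma, 8), (25, Zephyr, 25), (25, Zephyr, 33), (25, Zephyr, 7), (25, Zephyr, 8)}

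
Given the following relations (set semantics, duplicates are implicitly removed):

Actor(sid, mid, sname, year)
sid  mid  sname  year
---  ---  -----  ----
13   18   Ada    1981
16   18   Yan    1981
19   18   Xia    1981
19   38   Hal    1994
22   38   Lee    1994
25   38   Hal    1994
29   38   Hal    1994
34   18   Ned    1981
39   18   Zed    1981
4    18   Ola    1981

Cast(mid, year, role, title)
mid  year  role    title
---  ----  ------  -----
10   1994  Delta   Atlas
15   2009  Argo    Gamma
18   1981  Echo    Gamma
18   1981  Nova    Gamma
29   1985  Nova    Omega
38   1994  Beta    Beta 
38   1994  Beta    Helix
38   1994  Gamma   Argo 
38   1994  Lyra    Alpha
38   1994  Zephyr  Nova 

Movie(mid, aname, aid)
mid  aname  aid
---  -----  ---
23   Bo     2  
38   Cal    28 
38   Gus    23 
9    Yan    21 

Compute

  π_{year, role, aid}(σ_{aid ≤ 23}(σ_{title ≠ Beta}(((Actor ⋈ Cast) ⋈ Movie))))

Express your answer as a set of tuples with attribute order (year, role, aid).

{(1994, Beta, 23), (1994, Gamma, 23), (1994, Lyra, 23), (1994, Zephyr, 23)}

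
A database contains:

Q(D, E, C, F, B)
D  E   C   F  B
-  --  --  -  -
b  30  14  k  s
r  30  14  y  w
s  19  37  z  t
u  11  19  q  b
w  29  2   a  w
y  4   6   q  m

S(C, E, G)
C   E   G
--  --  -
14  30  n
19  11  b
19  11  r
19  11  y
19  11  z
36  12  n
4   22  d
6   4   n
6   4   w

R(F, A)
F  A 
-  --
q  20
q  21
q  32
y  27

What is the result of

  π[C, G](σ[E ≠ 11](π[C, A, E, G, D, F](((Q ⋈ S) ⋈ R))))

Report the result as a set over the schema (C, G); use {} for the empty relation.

{(14, n), (6, n), (6, w)}

Q ⋈ S (natural join on E, C): {(b, 30, 14, k, s, n), (r, 30, 14, y, w, n), (u, 11, 19, q, b, b), (u, 11, 19, q, b, r), (u, 11, 19, q, b, y), (u, 11, 19, q, b, z), (y, 4, 6, q, m, n), (y, 4, 6, q, m, w)}
(Q ⋈ S) ⋈ R (natural join on F): {(r, 30, 14, y, w, n, 27), (u, 11, 19, q, b, b, 20), (u, 11, 19, q, b, b, 21), (u, 11, 19, q, b, b, 32), (u, 11, 19, q, b, r, 20), (u, 11, 19, q, b, r, 21), (u, 11, 19, q, b, r, 32), (u, 11, 19, q, b, y, 20), (u, 11, 19, q, b, y, 21), (u, 11, 19, q, b, y, 32), (u, 11, 19, q, b, z, 20), (u, 11, 19, q, b, z, 21), (u, 11, 19, q, b, z, 32), (y, 4, 6, q, m, n, 20), (y, 4, 6, q, m, n, 21), (y, 4, 6, q, m, n, 32), (y, 4, 6, q, m, w, 20), (y, 4, 6, q, m, w, 21), (y, 4, 6, q, m, w, 32)}
Keep only column(s) C, A, E, G, D, F: {(14, 27, 30, n, r, y), (19, 20, 11, b, u, q), (19, 20, 11, r, u, q), (19, 20, 11, y, u, q), (19, 20, 11, z, u, q), (19, 21, 11, b, u, q), (19, 21, 11, r, u, q), (19, 21, 11, y, u, q), (19, 21, 11, z, u, q), (19, 32, 11, b, u, q), (19, 32, 11, r, u, q), (19, 32, 11, y, u, q), (19, 32, 11, z, u, q), (6, 20, 4, n, y, q), (6, 20, 4, w, y, q), (6, 21, 4, n, y, q), (6, 21, 4, w, y, q), (6, 32, 4, n, y, q), (6, 32, 4, w, y, q)}
Selection E ≠ 11: {(14, 27, 30, n, r, y), (6, 20, 4, n, y, q), (6, 20, 4, w, y, q), (6, 21, 4, n, y, q), (6, 21, 4, w, y, q), (6, 32, 4, n, y, q), (6, 32, 4, w, y, q)}
Keep only column(s) C, G (4 duplicate(s) eliminated): {(14, n), (6, n), (6, w)}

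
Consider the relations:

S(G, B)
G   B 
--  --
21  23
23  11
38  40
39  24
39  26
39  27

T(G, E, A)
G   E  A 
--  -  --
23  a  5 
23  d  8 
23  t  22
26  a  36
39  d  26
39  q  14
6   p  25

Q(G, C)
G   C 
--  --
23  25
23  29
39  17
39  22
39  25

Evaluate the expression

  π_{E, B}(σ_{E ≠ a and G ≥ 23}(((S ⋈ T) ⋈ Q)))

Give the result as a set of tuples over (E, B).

Joining S and T on G yields {(23, 11, a, 5), (23, 11, d, 8), (23, 11, t, 22), (39, 24, d, 26), (39, 24, q, 14), (39, 26, d, 26), (39, 26, q, 14), (39, 27, d, 26), (39, 27, q, 14)}.
Joining (S ⋈ T) and Q on G yields {(23, 11, a, 5, 25), (23, 11, a, 5, 29), (23, 11, d, 8, 25), (23, 11, d, 8, 29), (23, 11, t, 22, 25), (23, 11, t, 22, 29), (39, 24, d, 26, 17), (39, 24, d, 26, 22), (39, 24, d, 26, 25), (39, 24, q, 14, 17), (39, 24, q, 14, 22), (39, 24, q, 14, 25), (39, 26, d, 26, 17), (39, 26, d, 26, 22), (39, 26, d, 26, 25), (39, 26, q, 14, 17), (39, 26, q, 14, 22), (39, 26, q, 14, 25), (39, 27, d, 26, 17), (39, 27, d, 26, 22), (39, 27, d, 26, 25), (39, 27, q, 14, 17), (39, 27, q, 14, 22), (39, 27, q, 14, 25)}.
σ[E ≠ a and G ≥ 23]: keep tuples satisfying E ≠ a and G ≥ 23 → {(23, 11, d, 8, 25), (23, 11, d, 8, 29), (23, 11, t, 22, 25), (23, 11, t, 22, 29), (39, 24, d, 26, 17), (39, 24, d, 26, 22), (39, 24, d, 26, 25), (39, 24, q, 14, 17), (39, 24, q, 14, 22), (39, 24, q, 14, 25), (39, 26, d, 26, 17), (39, 26, d, 26, 22), (39, 26, d, 26, 25), (39, 26, q, 14, 17), (39, 26, q, 14, 22), (39, 26, q, 14, 25), (39, 27, d, 26, 17), (39, 27, d, 26, 22), (39, 27, d, 26, 25), (39, 27, q, 14, 17), (39, 27, q, 14, 22), (39, 27, q, 14, 25)}
Keep only column(s) E, B (14 duplicate(s) eliminated): {(d, 11), (d, 24), (d, 26), (d, 27), (q, 24), (q, 26), (q, 27), (t, 11)}

{(d, 11), (d, 24), (d, 26), (d, 27), (q, 24), (q, 26), (q, 27), (t, 11)}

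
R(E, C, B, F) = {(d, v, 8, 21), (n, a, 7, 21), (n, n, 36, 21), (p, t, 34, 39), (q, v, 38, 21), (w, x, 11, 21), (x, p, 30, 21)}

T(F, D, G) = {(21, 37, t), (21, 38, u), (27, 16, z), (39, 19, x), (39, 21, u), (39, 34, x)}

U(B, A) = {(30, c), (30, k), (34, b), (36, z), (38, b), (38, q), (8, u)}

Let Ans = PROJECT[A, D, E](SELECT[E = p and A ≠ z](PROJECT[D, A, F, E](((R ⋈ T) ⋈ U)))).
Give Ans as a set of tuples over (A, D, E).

{(b, 19, p), (b, 21, p), (b, 34, p)}

Joining R and T on F yields {(d, v, 8, 21, 37, t), (d, v, 8, 21, 38, u), (n, a, 7, 21, 37, t), (n, a, 7, 21, 38, u), (n, n, 36, 21, 37, t), (n, n, 36, 21, 38, u), (p, t, 34, 39, 19, x), (p, t, 34, 39, 21, u), (p, t, 34, 39, 34, x), (q, v, 38, 21, 37, t), (q, v, 38, 21, 38, u), (w, x, 11, 21, 37, t), (w, x, 11, 21, 38, u), (x, p, 30, 21, 37, t), (x, p, 30, 21, 38, u)}.
Joining (R ⋈ T) and U on B yields {(d, v, 8, 21, 37, t, u), (d, v, 8, 21, 38, u, u), (n, n, 36, 21, 37, t, z), (n, n, 36, 21, 38, u, z), (p, t, 34, 39, 19, x, b), (p, t, 34, 39, 21, u, b), (p, t, 34, 39, 34, x, b), (q, v, 38, 21, 37, t, b), (q, v, 38, 21, 37, t, q), (q, v, 38, 21, 38, u, b), (q, v, 38, 21, 38, u, q), (x, p, 30, 21, 37, t, c), (x, p, 30, 21, 37, t, k), (x, p, 30, 21, 38, u, c), (x, p, 30, 21, 38, u, k)}.
Projecting to D, A, F, E: {(19, b, 39, p), (21, b, 39, p), (34, b, 39, p), (37, b, 21, q), (37, c, 21, x), (37, k, 21, x), (37, q, 21, q), (37, u, 21, d), (37, z, 21, n), (38, b, 21, q), (38, c, 21, x), (38, k, 21, x), (38, q, 21, q), (38, u, 21, d), (38, z, 21, n)}
Filtering on E = p and A ≠ z leaves {(19, b, 39, p), (21, b, 39, p), (34, b, 39, p)}.
Projecting to A, D, E: {(b, 19, p), (b, 21, p), (b, 34, p)}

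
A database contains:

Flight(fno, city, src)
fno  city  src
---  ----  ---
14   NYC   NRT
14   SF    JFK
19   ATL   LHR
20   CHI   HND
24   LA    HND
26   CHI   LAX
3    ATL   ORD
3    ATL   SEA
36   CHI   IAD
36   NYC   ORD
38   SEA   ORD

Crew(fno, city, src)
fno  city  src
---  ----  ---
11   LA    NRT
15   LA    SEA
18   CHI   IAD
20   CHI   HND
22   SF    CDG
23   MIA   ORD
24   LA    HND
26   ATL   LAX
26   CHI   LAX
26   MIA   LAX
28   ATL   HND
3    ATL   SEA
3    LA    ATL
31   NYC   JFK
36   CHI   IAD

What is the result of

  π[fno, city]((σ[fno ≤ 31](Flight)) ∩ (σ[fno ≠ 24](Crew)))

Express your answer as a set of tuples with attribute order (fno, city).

{(20, CHI), (26, CHI), (3, ATL)}

Selection fno ≤ 31: {(14, NYC, NRT), (14, SF, JFK), (19, ATL, LHR), (20, CHI, HND), (24, LA, HND), (26, CHI, LAX), (3, ATL, ORD), (3, ATL, SEA)}
Selection fno ≠ 24: {(11, LA, NRT), (15, LA, SEA), (18, CHI, IAD), (20, CHI, HND), (22, SF, CDG), (23, MIA, ORD), (26, ATL, LAX), (26, CHI, LAX), (26, MIA, LAX), (28, ATL, HND), (3, ATL, SEA), (3, LA, ATL), (31, NYC, JFK), (36, CHI, IAD)}
Intersection: {(14, NYC, NRT), (14, SF, JFK), (19, ATL, LHR), (20, CHI, HND), (24, LA, HND), (26, CHI, LAX), (3, ATL, ORD), (3, ATL, SEA)} with {(11, LA, NRT), (15, LA, SEA), (18, CHI, IAD), (20, CHI, HND), (22, SF, CDG), (23, MIA, ORD), (26, ATL, LAX), (26, CHI, LAX), (26, MIA, LAX), (28, ATL, HND), (3, ATL, SEA), (3, LA, ATL), (31, NYC, JFK), (36, CHI, IAD)} → {(20, CHI, HND), (26, CHI, LAX), (3, ATL, SEA)}
π_{fno, city} gives {(20, CHI), (26, CHI), (3, ATL)}.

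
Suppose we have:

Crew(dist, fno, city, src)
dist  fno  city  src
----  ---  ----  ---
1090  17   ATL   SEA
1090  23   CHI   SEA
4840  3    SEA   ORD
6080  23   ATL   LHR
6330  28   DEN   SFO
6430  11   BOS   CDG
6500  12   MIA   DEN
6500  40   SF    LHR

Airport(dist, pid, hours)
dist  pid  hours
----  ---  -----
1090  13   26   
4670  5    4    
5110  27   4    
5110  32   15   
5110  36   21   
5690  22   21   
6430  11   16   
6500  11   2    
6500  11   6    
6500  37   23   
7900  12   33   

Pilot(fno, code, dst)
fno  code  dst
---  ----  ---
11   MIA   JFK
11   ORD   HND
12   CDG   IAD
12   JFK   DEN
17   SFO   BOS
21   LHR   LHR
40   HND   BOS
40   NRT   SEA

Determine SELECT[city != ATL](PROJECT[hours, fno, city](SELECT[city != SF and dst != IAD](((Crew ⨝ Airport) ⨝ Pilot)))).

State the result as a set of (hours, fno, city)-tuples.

Natural join on dist: {(1090, 17, ATL, SEA, 13, 26), (1090, 23, CHI, SEA, 13, 26), (6430, 11, BOS, CDG, 11, 16), (6500, 12, MIA, DEN, 11, 2), (6500, 12, MIA, DEN, 11, 6), (6500, 12, MIA, DEN, 37, 23), (6500, 40, SF, LHR, 11, 2), (6500, 40, SF, LHR, 11, 6), (6500, 40, SF, LHR, 37, 23)}
Natural join on fno: {(1090, 17, ATL, SEA, 13, 26, SFO, BOS), (6430, 11, BOS, CDG, 11, 16, MIA, JFK), (6430, 11, BOS, CDG, 11, 16, ORD, HND), (6500, 12, MIA, DEN, 11, 2, CDG, IAD), (6500, 12, MIA, DEN, 11, 2, JFK, DEN), (6500, 12, MIA, DEN, 11, 6, CDG, IAD), (6500, 12, MIA, DEN, 11, 6, JFK, DEN), (6500, 12, MIA, DEN, 37, 23, CDG, IAD), (6500, 12, MIA, DEN, 37, 23, JFK, DEN), (6500, 40, SF, LHR, 11, 2, HND, BOS), (6500, 40, SF, LHR, 11, 2, NRT, SEA), (6500, 40, SF, LHR, 11, 6, HND, BOS), (6500, 40, SF, LHR, 11, 6, NRT, SEA), (6500, 40, SF, LHR, 37, 23, HND, BOS), (6500, 40, SF, LHR, 37, 23, NRT, SEA)}
Apply σ_{city != SF and dst != IAD}; surviving tuples: {(1090, 17, ATL, SEA, 13, 26, SFO, BOS), (6430, 11, BOS, CDG, 11, 16, MIA, JFK), (6430, 11, BOS, CDG, 11, 16, ORD, HND), (6500, 12, MIA, DEN, 11, 2, JFK, DEN), (6500, 12, MIA, DEN, 11, 6, JFK, DEN), (6500, 12, MIA, DEN, 37, 23, JFK, DEN)}
Keep only column(s) hours, fno, city (1 duplicate(s) eliminated): {(16, 11, BOS), (2, 12, MIA), (23, 12, MIA), (26, 17, ATL), (6, 12, MIA)}
Apply σ_{city != ATL}; surviving tuples: {(16, 11, BOS), (2, 12, MIA), (23, 12, MIA), (6, 12, MIA)}

{(16, 11, BOS), (2, 12, MIA), (23, 12, MIA), (6, 12, MIA)}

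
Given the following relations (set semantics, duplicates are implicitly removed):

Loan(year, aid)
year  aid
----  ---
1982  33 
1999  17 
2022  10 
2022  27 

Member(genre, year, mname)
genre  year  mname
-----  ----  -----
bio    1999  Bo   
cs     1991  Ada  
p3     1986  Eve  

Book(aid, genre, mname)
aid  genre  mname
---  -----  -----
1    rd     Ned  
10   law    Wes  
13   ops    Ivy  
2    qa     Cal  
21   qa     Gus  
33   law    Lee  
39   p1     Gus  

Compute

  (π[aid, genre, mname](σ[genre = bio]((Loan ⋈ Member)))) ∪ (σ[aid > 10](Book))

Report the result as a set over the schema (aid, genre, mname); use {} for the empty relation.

{(13, ops, Ivy), (17, bio, Bo), (21, qa, Gus), (33, law, Lee), (39, p1, Gus)}

Joining Loan and Member on year yields {(1999, 17, bio, Bo)}.
Filtering on genre = bio leaves {(1999, 17, bio, Bo)}.
π[aid, genre, mname]: project onto (aid, genre, mname) → {(17, bio, Bo)}
Filtering on aid > 10 leaves {(13, ops, Ivy), (21, qa, Gus), (33, law, Lee), (39, p1, Gus)}.
Union: {(17, bio, Bo)} with {(13, ops, Ivy), (21, qa, Gus), (33, law, Lee), (39, p1, Gus)} → {(13, ops, Ivy), (17, bio, Bo), (21, qa, Gus), (33, law, Lee), (39, p1, Gus)}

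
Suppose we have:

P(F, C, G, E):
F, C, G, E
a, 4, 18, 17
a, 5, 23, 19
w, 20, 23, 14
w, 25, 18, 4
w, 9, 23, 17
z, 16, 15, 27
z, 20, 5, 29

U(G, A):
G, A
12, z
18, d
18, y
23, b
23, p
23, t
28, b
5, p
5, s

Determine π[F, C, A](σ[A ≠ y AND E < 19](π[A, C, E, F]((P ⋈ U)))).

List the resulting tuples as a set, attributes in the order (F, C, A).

{(a, 4, d), (w, 20, b), (w, 20, p), (w, 20, t), (w, 25, d), (w, 9, b), (w, 9, p), (w, 9, t)}

Joining P and U on G yields {(a, 4, 18, 17, d), (a, 4, 18, 17, y), (a, 5, 23, 19, b), (a, 5, 23, 19, p), (a, 5, 23, 19, t), (w, 20, 23, 14, b), (w, 20, 23, 14, p), (w, 20, 23, 14, t), (w, 25, 18, 4, d), (w, 25, 18, 4, y), (w, 9, 23, 17, b), (w, 9, 23, 17, p), (w, 9, 23, 17, t), (z, 20, 5, 29, p), (z, 20, 5, 29, s)}.
Projecting to A, C, E, F: {(b, 20, 14, w), (b, 5, 19, a), (b, 9, 17, w), (d, 25, 4, w), (d, 4, 17, a), (p, 20, 14, w), (p, 20, 29, z), (p, 5, 19, a), (p, 9, 17, w), (s, 20, 29, z), (t, 20, 14, w), (t, 5, 19, a), (t, 9, 17, w), (y, 25, 4, w), (y, 4, 17, a)}
Apply σ_{A ≠ y AND E < 19}; surviving tuples: {(b, 20, 14, w), (b, 9, 17, w), (d, 25, 4, w), (d, 4, 17, a), (p, 20, 14, w), (p, 9, 17, w), (t, 20, 14, w), (t, 9, 17, w)}
Projecting to F, C, A: {(a, 4, d), (w, 20, b), (w, 20, p), (w, 20, t), (w, 25, d), (w, 9, b), (w, 9, p), (w, 9, t)}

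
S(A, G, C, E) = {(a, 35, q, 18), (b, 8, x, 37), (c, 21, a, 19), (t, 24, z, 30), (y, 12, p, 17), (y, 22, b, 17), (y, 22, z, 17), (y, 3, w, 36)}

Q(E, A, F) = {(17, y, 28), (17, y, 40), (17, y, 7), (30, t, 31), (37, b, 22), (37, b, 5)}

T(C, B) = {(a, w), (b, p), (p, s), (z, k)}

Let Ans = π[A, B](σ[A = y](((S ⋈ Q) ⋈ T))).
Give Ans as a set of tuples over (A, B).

Natural join on A, E: {(b, 8, x, 37, 22), (b, 8, x, 37, 5), (t, 24, z, 30, 31), (y, 12, p, 17, 28), (y, 12, p, 17, 40), (y, 12, p, 17, 7), (y, 22, b, 17, 28), (y, 22, b, 17, 40), (y, 22, b, 17, 7), (y, 22, z, 17, 28), (y, 22, z, 17, 40), (y, 22, z, 17, 7)}
Natural join on C: {(t, 24, z, 30, 31, k), (y, 12, p, 17, 28, s), (y, 12, p, 17, 40, s), (y, 12, p, 17, 7, s), (y, 22, b, 17, 28, p), (y, 22, b, 17, 40, p), (y, 22, b, 17, 7, p), (y, 22, z, 17, 28, k), (y, 22, z, 17, 40, k), (y, 22, z, 17, 7, k)}
Apply σ_{A = y}; surviving tuples: {(y, 12, p, 17, 28, s), (y, 12, p, 17, 40, s), (y, 12, p, 17, 7, s), (y, 22, b, 17, 28, p), (y, 22, b, 17, 40, p), (y, 22, b, 17, 7, p), (y, 22, z, 17, 28, k), (y, 22, z, 17, 40, k), (y, 22, z, 17, 7, k)}
π_{A, B} gives {(y, k), (y, p), (y, s)} (6 duplicate(s) eliminated).

{(y, k), (y, p), (y, s)}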